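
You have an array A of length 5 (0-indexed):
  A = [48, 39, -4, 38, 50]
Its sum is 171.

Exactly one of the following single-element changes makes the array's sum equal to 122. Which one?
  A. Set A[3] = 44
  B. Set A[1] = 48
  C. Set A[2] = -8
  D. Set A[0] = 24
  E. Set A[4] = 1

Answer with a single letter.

Option A: A[3] 38->44, delta=6, new_sum=171+(6)=177
Option B: A[1] 39->48, delta=9, new_sum=171+(9)=180
Option C: A[2] -4->-8, delta=-4, new_sum=171+(-4)=167
Option D: A[0] 48->24, delta=-24, new_sum=171+(-24)=147
Option E: A[4] 50->1, delta=-49, new_sum=171+(-49)=122 <-- matches target

Answer: E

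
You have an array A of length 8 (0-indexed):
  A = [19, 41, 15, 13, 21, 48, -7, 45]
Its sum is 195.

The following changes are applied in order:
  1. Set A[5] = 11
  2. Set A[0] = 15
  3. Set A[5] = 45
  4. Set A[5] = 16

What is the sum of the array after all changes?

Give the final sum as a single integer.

Answer: 159

Derivation:
Initial sum: 195
Change 1: A[5] 48 -> 11, delta = -37, sum = 158
Change 2: A[0] 19 -> 15, delta = -4, sum = 154
Change 3: A[5] 11 -> 45, delta = 34, sum = 188
Change 4: A[5] 45 -> 16, delta = -29, sum = 159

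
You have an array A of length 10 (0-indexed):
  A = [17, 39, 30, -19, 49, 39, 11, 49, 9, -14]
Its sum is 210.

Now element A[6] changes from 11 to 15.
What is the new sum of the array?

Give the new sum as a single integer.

Answer: 214

Derivation:
Old value at index 6: 11
New value at index 6: 15
Delta = 15 - 11 = 4
New sum = old_sum + delta = 210 + (4) = 214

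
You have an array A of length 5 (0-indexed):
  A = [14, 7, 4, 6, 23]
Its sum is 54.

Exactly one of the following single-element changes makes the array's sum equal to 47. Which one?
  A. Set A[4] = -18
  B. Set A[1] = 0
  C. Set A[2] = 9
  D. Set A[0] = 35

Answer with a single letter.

Answer: B

Derivation:
Option A: A[4] 23->-18, delta=-41, new_sum=54+(-41)=13
Option B: A[1] 7->0, delta=-7, new_sum=54+(-7)=47 <-- matches target
Option C: A[2] 4->9, delta=5, new_sum=54+(5)=59
Option D: A[0] 14->35, delta=21, new_sum=54+(21)=75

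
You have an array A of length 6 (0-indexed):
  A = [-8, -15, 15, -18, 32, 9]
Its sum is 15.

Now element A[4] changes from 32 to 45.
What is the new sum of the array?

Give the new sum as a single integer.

Old value at index 4: 32
New value at index 4: 45
Delta = 45 - 32 = 13
New sum = old_sum + delta = 15 + (13) = 28

Answer: 28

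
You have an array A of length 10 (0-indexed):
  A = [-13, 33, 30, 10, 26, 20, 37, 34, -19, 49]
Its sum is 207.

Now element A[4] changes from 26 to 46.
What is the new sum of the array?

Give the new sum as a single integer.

Old value at index 4: 26
New value at index 4: 46
Delta = 46 - 26 = 20
New sum = old_sum + delta = 207 + (20) = 227

Answer: 227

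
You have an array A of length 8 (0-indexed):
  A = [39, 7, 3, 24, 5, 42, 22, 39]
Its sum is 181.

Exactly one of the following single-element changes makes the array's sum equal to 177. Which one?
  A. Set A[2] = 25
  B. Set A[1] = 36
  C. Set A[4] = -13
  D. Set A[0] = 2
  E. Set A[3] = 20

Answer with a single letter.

Answer: E

Derivation:
Option A: A[2] 3->25, delta=22, new_sum=181+(22)=203
Option B: A[1] 7->36, delta=29, new_sum=181+(29)=210
Option C: A[4] 5->-13, delta=-18, new_sum=181+(-18)=163
Option D: A[0] 39->2, delta=-37, new_sum=181+(-37)=144
Option E: A[3] 24->20, delta=-4, new_sum=181+(-4)=177 <-- matches target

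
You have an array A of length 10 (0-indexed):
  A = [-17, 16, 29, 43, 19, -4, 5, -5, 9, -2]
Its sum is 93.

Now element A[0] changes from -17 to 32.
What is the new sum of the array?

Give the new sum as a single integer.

Old value at index 0: -17
New value at index 0: 32
Delta = 32 - -17 = 49
New sum = old_sum + delta = 93 + (49) = 142

Answer: 142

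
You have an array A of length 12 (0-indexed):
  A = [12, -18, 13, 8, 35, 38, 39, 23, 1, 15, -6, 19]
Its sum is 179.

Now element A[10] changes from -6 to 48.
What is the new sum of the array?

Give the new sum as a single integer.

Answer: 233

Derivation:
Old value at index 10: -6
New value at index 10: 48
Delta = 48 - -6 = 54
New sum = old_sum + delta = 179 + (54) = 233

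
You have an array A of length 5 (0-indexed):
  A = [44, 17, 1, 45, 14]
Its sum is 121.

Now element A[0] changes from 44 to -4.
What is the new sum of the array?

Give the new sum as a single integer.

Answer: 73

Derivation:
Old value at index 0: 44
New value at index 0: -4
Delta = -4 - 44 = -48
New sum = old_sum + delta = 121 + (-48) = 73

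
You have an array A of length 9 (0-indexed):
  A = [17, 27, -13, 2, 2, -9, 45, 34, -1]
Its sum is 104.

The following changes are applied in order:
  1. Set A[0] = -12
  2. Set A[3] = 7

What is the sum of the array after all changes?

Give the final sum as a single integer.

Initial sum: 104
Change 1: A[0] 17 -> -12, delta = -29, sum = 75
Change 2: A[3] 2 -> 7, delta = 5, sum = 80

Answer: 80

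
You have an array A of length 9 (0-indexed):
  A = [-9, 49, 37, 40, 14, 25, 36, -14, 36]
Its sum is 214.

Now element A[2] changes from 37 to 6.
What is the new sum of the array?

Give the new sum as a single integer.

Answer: 183

Derivation:
Old value at index 2: 37
New value at index 2: 6
Delta = 6 - 37 = -31
New sum = old_sum + delta = 214 + (-31) = 183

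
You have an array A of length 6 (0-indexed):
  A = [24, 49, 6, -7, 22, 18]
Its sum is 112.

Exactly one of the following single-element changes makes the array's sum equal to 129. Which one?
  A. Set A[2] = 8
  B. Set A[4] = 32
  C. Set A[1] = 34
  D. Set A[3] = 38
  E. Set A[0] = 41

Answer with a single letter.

Option A: A[2] 6->8, delta=2, new_sum=112+(2)=114
Option B: A[4] 22->32, delta=10, new_sum=112+(10)=122
Option C: A[1] 49->34, delta=-15, new_sum=112+(-15)=97
Option D: A[3] -7->38, delta=45, new_sum=112+(45)=157
Option E: A[0] 24->41, delta=17, new_sum=112+(17)=129 <-- matches target

Answer: E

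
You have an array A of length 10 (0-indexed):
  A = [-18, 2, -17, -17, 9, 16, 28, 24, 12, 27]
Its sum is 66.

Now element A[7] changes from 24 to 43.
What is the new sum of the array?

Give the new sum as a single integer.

Answer: 85

Derivation:
Old value at index 7: 24
New value at index 7: 43
Delta = 43 - 24 = 19
New sum = old_sum + delta = 66 + (19) = 85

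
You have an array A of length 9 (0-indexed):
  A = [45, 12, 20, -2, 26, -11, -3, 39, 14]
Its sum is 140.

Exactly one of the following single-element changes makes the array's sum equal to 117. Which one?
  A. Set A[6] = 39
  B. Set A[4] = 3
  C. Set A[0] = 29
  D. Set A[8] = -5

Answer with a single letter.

Option A: A[6] -3->39, delta=42, new_sum=140+(42)=182
Option B: A[4] 26->3, delta=-23, new_sum=140+(-23)=117 <-- matches target
Option C: A[0] 45->29, delta=-16, new_sum=140+(-16)=124
Option D: A[8] 14->-5, delta=-19, new_sum=140+(-19)=121

Answer: B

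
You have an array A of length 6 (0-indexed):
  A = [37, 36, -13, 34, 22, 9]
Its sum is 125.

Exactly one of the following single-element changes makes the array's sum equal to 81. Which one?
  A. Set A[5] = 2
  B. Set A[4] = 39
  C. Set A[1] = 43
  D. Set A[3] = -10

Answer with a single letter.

Answer: D

Derivation:
Option A: A[5] 9->2, delta=-7, new_sum=125+(-7)=118
Option B: A[4] 22->39, delta=17, new_sum=125+(17)=142
Option C: A[1] 36->43, delta=7, new_sum=125+(7)=132
Option D: A[3] 34->-10, delta=-44, new_sum=125+(-44)=81 <-- matches target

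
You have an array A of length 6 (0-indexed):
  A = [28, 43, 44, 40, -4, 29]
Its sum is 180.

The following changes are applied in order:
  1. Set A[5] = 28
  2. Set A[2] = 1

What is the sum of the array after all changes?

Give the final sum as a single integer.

Initial sum: 180
Change 1: A[5] 29 -> 28, delta = -1, sum = 179
Change 2: A[2] 44 -> 1, delta = -43, sum = 136

Answer: 136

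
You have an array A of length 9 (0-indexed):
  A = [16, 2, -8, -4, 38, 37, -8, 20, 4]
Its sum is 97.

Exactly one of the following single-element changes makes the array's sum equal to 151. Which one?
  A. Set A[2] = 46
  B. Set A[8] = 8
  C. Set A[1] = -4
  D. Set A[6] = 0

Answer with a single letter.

Answer: A

Derivation:
Option A: A[2] -8->46, delta=54, new_sum=97+(54)=151 <-- matches target
Option B: A[8] 4->8, delta=4, new_sum=97+(4)=101
Option C: A[1] 2->-4, delta=-6, new_sum=97+(-6)=91
Option D: A[6] -8->0, delta=8, new_sum=97+(8)=105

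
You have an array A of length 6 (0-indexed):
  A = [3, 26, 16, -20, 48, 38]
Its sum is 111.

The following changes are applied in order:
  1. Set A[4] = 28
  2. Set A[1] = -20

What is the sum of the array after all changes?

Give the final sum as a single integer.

Initial sum: 111
Change 1: A[4] 48 -> 28, delta = -20, sum = 91
Change 2: A[1] 26 -> -20, delta = -46, sum = 45

Answer: 45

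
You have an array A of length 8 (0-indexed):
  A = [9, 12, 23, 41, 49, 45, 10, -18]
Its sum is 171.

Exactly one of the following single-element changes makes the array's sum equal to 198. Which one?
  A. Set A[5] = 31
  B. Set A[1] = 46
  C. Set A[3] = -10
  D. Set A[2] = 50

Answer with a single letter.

Answer: D

Derivation:
Option A: A[5] 45->31, delta=-14, new_sum=171+(-14)=157
Option B: A[1] 12->46, delta=34, new_sum=171+(34)=205
Option C: A[3] 41->-10, delta=-51, new_sum=171+(-51)=120
Option D: A[2] 23->50, delta=27, new_sum=171+(27)=198 <-- matches target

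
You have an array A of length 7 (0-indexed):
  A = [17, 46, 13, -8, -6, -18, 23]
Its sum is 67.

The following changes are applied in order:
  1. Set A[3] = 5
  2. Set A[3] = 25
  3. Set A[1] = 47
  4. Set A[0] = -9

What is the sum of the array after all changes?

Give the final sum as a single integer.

Initial sum: 67
Change 1: A[3] -8 -> 5, delta = 13, sum = 80
Change 2: A[3] 5 -> 25, delta = 20, sum = 100
Change 3: A[1] 46 -> 47, delta = 1, sum = 101
Change 4: A[0] 17 -> -9, delta = -26, sum = 75

Answer: 75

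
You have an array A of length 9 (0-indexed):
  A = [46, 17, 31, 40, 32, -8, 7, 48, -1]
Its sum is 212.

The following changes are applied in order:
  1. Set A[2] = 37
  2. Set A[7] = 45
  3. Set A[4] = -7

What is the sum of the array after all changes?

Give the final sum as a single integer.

Initial sum: 212
Change 1: A[2] 31 -> 37, delta = 6, sum = 218
Change 2: A[7] 48 -> 45, delta = -3, sum = 215
Change 3: A[4] 32 -> -7, delta = -39, sum = 176

Answer: 176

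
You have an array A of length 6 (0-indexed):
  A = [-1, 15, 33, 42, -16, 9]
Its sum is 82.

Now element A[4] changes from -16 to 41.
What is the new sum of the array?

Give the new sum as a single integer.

Answer: 139

Derivation:
Old value at index 4: -16
New value at index 4: 41
Delta = 41 - -16 = 57
New sum = old_sum + delta = 82 + (57) = 139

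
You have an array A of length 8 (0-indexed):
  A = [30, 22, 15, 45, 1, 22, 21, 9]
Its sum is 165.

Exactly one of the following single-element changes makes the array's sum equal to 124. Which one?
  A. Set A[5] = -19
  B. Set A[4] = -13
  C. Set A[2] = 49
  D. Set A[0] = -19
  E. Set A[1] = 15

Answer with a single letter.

Option A: A[5] 22->-19, delta=-41, new_sum=165+(-41)=124 <-- matches target
Option B: A[4] 1->-13, delta=-14, new_sum=165+(-14)=151
Option C: A[2] 15->49, delta=34, new_sum=165+(34)=199
Option D: A[0] 30->-19, delta=-49, new_sum=165+(-49)=116
Option E: A[1] 22->15, delta=-7, new_sum=165+(-7)=158

Answer: A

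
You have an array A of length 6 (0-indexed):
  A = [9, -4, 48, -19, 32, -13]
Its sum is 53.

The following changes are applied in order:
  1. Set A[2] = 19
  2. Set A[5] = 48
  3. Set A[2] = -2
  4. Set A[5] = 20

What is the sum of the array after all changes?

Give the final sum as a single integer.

Answer: 36

Derivation:
Initial sum: 53
Change 1: A[2] 48 -> 19, delta = -29, sum = 24
Change 2: A[5] -13 -> 48, delta = 61, sum = 85
Change 3: A[2] 19 -> -2, delta = -21, sum = 64
Change 4: A[5] 48 -> 20, delta = -28, sum = 36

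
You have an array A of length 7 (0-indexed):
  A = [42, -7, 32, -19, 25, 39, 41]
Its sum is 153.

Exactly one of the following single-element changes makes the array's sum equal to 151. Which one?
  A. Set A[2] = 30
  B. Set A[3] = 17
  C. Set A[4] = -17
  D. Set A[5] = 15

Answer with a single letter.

Option A: A[2] 32->30, delta=-2, new_sum=153+(-2)=151 <-- matches target
Option B: A[3] -19->17, delta=36, new_sum=153+(36)=189
Option C: A[4] 25->-17, delta=-42, new_sum=153+(-42)=111
Option D: A[5] 39->15, delta=-24, new_sum=153+(-24)=129

Answer: A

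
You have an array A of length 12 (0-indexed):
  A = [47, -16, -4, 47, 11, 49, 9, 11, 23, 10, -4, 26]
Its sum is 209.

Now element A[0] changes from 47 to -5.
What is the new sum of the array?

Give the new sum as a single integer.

Old value at index 0: 47
New value at index 0: -5
Delta = -5 - 47 = -52
New sum = old_sum + delta = 209 + (-52) = 157

Answer: 157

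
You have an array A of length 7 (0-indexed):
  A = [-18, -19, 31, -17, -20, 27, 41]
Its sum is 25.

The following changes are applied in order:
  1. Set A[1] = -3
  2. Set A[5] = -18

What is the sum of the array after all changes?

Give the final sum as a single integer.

Answer: -4

Derivation:
Initial sum: 25
Change 1: A[1] -19 -> -3, delta = 16, sum = 41
Change 2: A[5] 27 -> -18, delta = -45, sum = -4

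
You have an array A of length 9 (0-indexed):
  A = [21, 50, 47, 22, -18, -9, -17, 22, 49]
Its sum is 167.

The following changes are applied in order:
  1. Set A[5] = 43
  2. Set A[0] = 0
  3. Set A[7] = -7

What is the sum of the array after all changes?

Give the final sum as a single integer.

Initial sum: 167
Change 1: A[5] -9 -> 43, delta = 52, sum = 219
Change 2: A[0] 21 -> 0, delta = -21, sum = 198
Change 3: A[7] 22 -> -7, delta = -29, sum = 169

Answer: 169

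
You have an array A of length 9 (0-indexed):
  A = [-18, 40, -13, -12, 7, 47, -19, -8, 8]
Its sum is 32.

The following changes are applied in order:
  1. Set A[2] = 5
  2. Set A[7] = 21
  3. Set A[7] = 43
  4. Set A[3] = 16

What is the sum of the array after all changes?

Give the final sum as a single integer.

Answer: 129

Derivation:
Initial sum: 32
Change 1: A[2] -13 -> 5, delta = 18, sum = 50
Change 2: A[7] -8 -> 21, delta = 29, sum = 79
Change 3: A[7] 21 -> 43, delta = 22, sum = 101
Change 4: A[3] -12 -> 16, delta = 28, sum = 129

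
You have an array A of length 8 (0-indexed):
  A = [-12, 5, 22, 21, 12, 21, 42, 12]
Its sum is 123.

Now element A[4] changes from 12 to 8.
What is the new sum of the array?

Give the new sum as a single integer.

Old value at index 4: 12
New value at index 4: 8
Delta = 8 - 12 = -4
New sum = old_sum + delta = 123 + (-4) = 119

Answer: 119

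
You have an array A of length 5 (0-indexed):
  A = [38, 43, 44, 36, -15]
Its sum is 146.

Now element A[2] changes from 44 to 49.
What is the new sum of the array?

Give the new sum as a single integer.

Old value at index 2: 44
New value at index 2: 49
Delta = 49 - 44 = 5
New sum = old_sum + delta = 146 + (5) = 151

Answer: 151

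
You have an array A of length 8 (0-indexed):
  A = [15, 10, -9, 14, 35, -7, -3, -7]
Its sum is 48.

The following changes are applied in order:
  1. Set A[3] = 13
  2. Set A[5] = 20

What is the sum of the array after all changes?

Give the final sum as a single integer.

Answer: 74

Derivation:
Initial sum: 48
Change 1: A[3] 14 -> 13, delta = -1, sum = 47
Change 2: A[5] -7 -> 20, delta = 27, sum = 74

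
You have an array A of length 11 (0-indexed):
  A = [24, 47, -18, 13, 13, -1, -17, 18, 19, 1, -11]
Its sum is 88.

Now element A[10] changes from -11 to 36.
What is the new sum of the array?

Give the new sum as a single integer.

Old value at index 10: -11
New value at index 10: 36
Delta = 36 - -11 = 47
New sum = old_sum + delta = 88 + (47) = 135

Answer: 135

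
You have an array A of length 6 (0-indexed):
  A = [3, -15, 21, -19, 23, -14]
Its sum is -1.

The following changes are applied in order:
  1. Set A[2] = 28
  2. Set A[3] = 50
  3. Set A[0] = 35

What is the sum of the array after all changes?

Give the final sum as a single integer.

Initial sum: -1
Change 1: A[2] 21 -> 28, delta = 7, sum = 6
Change 2: A[3] -19 -> 50, delta = 69, sum = 75
Change 3: A[0] 3 -> 35, delta = 32, sum = 107

Answer: 107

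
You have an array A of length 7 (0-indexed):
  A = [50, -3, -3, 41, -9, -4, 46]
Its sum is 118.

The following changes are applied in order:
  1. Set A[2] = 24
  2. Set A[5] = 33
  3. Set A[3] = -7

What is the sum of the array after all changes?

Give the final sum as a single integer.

Answer: 134

Derivation:
Initial sum: 118
Change 1: A[2] -3 -> 24, delta = 27, sum = 145
Change 2: A[5] -4 -> 33, delta = 37, sum = 182
Change 3: A[3] 41 -> -7, delta = -48, sum = 134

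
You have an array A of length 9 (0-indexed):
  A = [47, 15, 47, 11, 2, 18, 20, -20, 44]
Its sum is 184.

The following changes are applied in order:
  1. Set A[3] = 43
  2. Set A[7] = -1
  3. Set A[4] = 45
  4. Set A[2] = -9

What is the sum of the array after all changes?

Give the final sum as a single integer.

Initial sum: 184
Change 1: A[3] 11 -> 43, delta = 32, sum = 216
Change 2: A[7] -20 -> -1, delta = 19, sum = 235
Change 3: A[4] 2 -> 45, delta = 43, sum = 278
Change 4: A[2] 47 -> -9, delta = -56, sum = 222

Answer: 222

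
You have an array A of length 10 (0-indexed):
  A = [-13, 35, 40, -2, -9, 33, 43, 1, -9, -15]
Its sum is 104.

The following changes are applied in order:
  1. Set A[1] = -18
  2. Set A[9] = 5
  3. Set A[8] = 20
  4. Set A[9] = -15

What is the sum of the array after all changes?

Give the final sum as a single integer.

Answer: 80

Derivation:
Initial sum: 104
Change 1: A[1] 35 -> -18, delta = -53, sum = 51
Change 2: A[9] -15 -> 5, delta = 20, sum = 71
Change 3: A[8] -9 -> 20, delta = 29, sum = 100
Change 4: A[9] 5 -> -15, delta = -20, sum = 80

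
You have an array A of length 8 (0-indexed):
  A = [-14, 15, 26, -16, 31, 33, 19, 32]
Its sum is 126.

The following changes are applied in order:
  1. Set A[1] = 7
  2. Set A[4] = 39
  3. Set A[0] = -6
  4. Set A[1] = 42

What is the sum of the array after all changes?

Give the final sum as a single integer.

Answer: 169

Derivation:
Initial sum: 126
Change 1: A[1] 15 -> 7, delta = -8, sum = 118
Change 2: A[4] 31 -> 39, delta = 8, sum = 126
Change 3: A[0] -14 -> -6, delta = 8, sum = 134
Change 4: A[1] 7 -> 42, delta = 35, sum = 169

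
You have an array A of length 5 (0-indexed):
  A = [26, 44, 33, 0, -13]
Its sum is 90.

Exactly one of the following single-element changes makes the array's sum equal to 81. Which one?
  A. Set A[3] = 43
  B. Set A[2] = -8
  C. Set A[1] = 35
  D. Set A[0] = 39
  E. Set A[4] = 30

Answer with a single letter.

Option A: A[3] 0->43, delta=43, new_sum=90+(43)=133
Option B: A[2] 33->-8, delta=-41, new_sum=90+(-41)=49
Option C: A[1] 44->35, delta=-9, new_sum=90+(-9)=81 <-- matches target
Option D: A[0] 26->39, delta=13, new_sum=90+(13)=103
Option E: A[4] -13->30, delta=43, new_sum=90+(43)=133

Answer: C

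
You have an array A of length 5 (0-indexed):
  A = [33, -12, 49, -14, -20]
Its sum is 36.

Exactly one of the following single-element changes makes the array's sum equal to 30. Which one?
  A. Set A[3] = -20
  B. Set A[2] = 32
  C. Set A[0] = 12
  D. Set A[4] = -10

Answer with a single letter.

Answer: A

Derivation:
Option A: A[3] -14->-20, delta=-6, new_sum=36+(-6)=30 <-- matches target
Option B: A[2] 49->32, delta=-17, new_sum=36+(-17)=19
Option C: A[0] 33->12, delta=-21, new_sum=36+(-21)=15
Option D: A[4] -20->-10, delta=10, new_sum=36+(10)=46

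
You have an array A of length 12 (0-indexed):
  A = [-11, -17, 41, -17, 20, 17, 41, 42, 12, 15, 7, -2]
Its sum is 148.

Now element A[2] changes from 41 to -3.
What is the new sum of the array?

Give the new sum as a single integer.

Answer: 104

Derivation:
Old value at index 2: 41
New value at index 2: -3
Delta = -3 - 41 = -44
New sum = old_sum + delta = 148 + (-44) = 104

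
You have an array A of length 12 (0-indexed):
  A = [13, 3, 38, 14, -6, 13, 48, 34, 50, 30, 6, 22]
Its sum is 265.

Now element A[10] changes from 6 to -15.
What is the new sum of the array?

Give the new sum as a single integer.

Answer: 244

Derivation:
Old value at index 10: 6
New value at index 10: -15
Delta = -15 - 6 = -21
New sum = old_sum + delta = 265 + (-21) = 244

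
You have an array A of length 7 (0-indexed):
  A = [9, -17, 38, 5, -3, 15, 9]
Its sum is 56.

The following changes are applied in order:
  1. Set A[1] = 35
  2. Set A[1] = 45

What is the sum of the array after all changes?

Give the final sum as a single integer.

Answer: 118

Derivation:
Initial sum: 56
Change 1: A[1] -17 -> 35, delta = 52, sum = 108
Change 2: A[1] 35 -> 45, delta = 10, sum = 118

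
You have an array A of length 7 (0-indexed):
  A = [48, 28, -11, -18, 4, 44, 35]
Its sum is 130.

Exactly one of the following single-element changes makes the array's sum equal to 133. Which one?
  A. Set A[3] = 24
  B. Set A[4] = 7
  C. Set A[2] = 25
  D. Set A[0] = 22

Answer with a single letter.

Answer: B

Derivation:
Option A: A[3] -18->24, delta=42, new_sum=130+(42)=172
Option B: A[4] 4->7, delta=3, new_sum=130+(3)=133 <-- matches target
Option C: A[2] -11->25, delta=36, new_sum=130+(36)=166
Option D: A[0] 48->22, delta=-26, new_sum=130+(-26)=104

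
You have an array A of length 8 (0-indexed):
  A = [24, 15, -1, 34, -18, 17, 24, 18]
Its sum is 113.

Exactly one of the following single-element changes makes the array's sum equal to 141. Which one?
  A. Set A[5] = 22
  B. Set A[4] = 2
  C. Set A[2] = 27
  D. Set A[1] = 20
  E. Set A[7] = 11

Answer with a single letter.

Answer: C

Derivation:
Option A: A[5] 17->22, delta=5, new_sum=113+(5)=118
Option B: A[4] -18->2, delta=20, new_sum=113+(20)=133
Option C: A[2] -1->27, delta=28, new_sum=113+(28)=141 <-- matches target
Option D: A[1] 15->20, delta=5, new_sum=113+(5)=118
Option E: A[7] 18->11, delta=-7, new_sum=113+(-7)=106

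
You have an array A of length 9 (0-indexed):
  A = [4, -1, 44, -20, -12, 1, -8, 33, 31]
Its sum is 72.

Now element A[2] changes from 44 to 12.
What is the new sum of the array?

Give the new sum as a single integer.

Old value at index 2: 44
New value at index 2: 12
Delta = 12 - 44 = -32
New sum = old_sum + delta = 72 + (-32) = 40

Answer: 40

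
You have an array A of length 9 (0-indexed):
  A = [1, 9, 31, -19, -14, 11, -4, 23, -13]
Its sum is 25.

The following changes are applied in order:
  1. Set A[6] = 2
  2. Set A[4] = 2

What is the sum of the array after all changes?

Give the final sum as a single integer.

Initial sum: 25
Change 1: A[6] -4 -> 2, delta = 6, sum = 31
Change 2: A[4] -14 -> 2, delta = 16, sum = 47

Answer: 47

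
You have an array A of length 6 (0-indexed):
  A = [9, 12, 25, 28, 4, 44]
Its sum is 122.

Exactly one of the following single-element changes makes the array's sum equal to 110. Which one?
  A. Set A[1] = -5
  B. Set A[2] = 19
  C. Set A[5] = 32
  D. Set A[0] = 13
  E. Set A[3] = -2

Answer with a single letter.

Option A: A[1] 12->-5, delta=-17, new_sum=122+(-17)=105
Option B: A[2] 25->19, delta=-6, new_sum=122+(-6)=116
Option C: A[5] 44->32, delta=-12, new_sum=122+(-12)=110 <-- matches target
Option D: A[0] 9->13, delta=4, new_sum=122+(4)=126
Option E: A[3] 28->-2, delta=-30, new_sum=122+(-30)=92

Answer: C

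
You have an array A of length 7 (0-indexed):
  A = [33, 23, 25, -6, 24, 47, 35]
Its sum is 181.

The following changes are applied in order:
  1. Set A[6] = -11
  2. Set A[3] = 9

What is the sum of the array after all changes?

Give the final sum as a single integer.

Initial sum: 181
Change 1: A[6] 35 -> -11, delta = -46, sum = 135
Change 2: A[3] -6 -> 9, delta = 15, sum = 150

Answer: 150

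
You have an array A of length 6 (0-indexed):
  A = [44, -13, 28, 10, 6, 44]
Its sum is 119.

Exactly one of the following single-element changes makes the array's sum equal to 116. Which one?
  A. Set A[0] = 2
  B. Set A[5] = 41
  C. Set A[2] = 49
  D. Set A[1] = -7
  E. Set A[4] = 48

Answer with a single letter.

Option A: A[0] 44->2, delta=-42, new_sum=119+(-42)=77
Option B: A[5] 44->41, delta=-3, new_sum=119+(-3)=116 <-- matches target
Option C: A[2] 28->49, delta=21, new_sum=119+(21)=140
Option D: A[1] -13->-7, delta=6, new_sum=119+(6)=125
Option E: A[4] 6->48, delta=42, new_sum=119+(42)=161

Answer: B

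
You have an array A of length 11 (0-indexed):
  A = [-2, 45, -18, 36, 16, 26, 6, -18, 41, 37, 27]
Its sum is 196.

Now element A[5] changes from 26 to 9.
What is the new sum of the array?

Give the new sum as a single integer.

Old value at index 5: 26
New value at index 5: 9
Delta = 9 - 26 = -17
New sum = old_sum + delta = 196 + (-17) = 179

Answer: 179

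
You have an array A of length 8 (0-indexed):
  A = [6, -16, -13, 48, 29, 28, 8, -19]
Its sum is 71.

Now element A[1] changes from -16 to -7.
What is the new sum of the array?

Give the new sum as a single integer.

Answer: 80

Derivation:
Old value at index 1: -16
New value at index 1: -7
Delta = -7 - -16 = 9
New sum = old_sum + delta = 71 + (9) = 80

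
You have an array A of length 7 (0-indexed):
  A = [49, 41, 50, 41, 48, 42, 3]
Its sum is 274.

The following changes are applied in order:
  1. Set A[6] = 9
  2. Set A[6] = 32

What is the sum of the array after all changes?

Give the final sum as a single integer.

Initial sum: 274
Change 1: A[6] 3 -> 9, delta = 6, sum = 280
Change 2: A[6] 9 -> 32, delta = 23, sum = 303

Answer: 303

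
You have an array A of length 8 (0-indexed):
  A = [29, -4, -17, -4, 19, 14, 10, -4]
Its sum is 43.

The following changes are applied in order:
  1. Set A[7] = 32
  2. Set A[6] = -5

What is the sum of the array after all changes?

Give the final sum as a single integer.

Initial sum: 43
Change 1: A[7] -4 -> 32, delta = 36, sum = 79
Change 2: A[6] 10 -> -5, delta = -15, sum = 64

Answer: 64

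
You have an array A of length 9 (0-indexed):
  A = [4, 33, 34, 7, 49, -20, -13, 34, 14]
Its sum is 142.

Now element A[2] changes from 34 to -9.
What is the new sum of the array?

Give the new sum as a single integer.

Old value at index 2: 34
New value at index 2: -9
Delta = -9 - 34 = -43
New sum = old_sum + delta = 142 + (-43) = 99

Answer: 99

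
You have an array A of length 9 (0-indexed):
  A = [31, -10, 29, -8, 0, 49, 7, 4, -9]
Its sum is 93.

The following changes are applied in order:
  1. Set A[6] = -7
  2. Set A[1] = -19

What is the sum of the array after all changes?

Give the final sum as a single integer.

Initial sum: 93
Change 1: A[6] 7 -> -7, delta = -14, sum = 79
Change 2: A[1] -10 -> -19, delta = -9, sum = 70

Answer: 70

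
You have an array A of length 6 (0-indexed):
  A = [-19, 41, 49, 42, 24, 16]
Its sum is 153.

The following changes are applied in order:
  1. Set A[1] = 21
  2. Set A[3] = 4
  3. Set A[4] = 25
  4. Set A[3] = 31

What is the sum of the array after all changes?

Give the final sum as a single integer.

Answer: 123

Derivation:
Initial sum: 153
Change 1: A[1] 41 -> 21, delta = -20, sum = 133
Change 2: A[3] 42 -> 4, delta = -38, sum = 95
Change 3: A[4] 24 -> 25, delta = 1, sum = 96
Change 4: A[3] 4 -> 31, delta = 27, sum = 123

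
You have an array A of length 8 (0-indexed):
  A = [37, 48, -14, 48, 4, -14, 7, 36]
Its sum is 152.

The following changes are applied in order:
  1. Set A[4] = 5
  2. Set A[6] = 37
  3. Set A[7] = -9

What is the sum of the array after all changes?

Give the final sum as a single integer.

Initial sum: 152
Change 1: A[4] 4 -> 5, delta = 1, sum = 153
Change 2: A[6] 7 -> 37, delta = 30, sum = 183
Change 3: A[7] 36 -> -9, delta = -45, sum = 138

Answer: 138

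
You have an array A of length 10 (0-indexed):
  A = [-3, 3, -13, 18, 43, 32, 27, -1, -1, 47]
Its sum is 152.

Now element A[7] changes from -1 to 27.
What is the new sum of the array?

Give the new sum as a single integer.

Old value at index 7: -1
New value at index 7: 27
Delta = 27 - -1 = 28
New sum = old_sum + delta = 152 + (28) = 180

Answer: 180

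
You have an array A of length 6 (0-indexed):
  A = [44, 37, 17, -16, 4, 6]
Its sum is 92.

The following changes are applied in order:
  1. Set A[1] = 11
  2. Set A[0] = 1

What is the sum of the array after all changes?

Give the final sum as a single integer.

Initial sum: 92
Change 1: A[1] 37 -> 11, delta = -26, sum = 66
Change 2: A[0] 44 -> 1, delta = -43, sum = 23

Answer: 23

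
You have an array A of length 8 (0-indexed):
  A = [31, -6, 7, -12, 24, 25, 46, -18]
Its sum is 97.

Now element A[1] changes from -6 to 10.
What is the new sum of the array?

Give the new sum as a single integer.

Old value at index 1: -6
New value at index 1: 10
Delta = 10 - -6 = 16
New sum = old_sum + delta = 97 + (16) = 113

Answer: 113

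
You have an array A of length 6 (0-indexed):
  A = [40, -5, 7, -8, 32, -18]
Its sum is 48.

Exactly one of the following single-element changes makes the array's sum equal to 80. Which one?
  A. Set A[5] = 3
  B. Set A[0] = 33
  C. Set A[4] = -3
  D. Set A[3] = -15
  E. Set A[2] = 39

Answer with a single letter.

Answer: E

Derivation:
Option A: A[5] -18->3, delta=21, new_sum=48+(21)=69
Option B: A[0] 40->33, delta=-7, new_sum=48+(-7)=41
Option C: A[4] 32->-3, delta=-35, new_sum=48+(-35)=13
Option D: A[3] -8->-15, delta=-7, new_sum=48+(-7)=41
Option E: A[2] 7->39, delta=32, new_sum=48+(32)=80 <-- matches target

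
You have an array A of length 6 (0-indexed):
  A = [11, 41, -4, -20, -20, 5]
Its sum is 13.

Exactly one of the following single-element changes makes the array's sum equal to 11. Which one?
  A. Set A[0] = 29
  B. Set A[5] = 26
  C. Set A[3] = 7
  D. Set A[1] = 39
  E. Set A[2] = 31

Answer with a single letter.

Answer: D

Derivation:
Option A: A[0] 11->29, delta=18, new_sum=13+(18)=31
Option B: A[5] 5->26, delta=21, new_sum=13+(21)=34
Option C: A[3] -20->7, delta=27, new_sum=13+(27)=40
Option D: A[1] 41->39, delta=-2, new_sum=13+(-2)=11 <-- matches target
Option E: A[2] -4->31, delta=35, new_sum=13+(35)=48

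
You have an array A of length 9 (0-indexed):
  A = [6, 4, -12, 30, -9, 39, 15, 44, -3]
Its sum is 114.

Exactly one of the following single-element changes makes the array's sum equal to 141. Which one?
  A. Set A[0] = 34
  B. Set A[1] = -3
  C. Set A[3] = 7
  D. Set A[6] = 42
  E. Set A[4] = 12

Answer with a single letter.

Option A: A[0] 6->34, delta=28, new_sum=114+(28)=142
Option B: A[1] 4->-3, delta=-7, new_sum=114+(-7)=107
Option C: A[3] 30->7, delta=-23, new_sum=114+(-23)=91
Option D: A[6] 15->42, delta=27, new_sum=114+(27)=141 <-- matches target
Option E: A[4] -9->12, delta=21, new_sum=114+(21)=135

Answer: D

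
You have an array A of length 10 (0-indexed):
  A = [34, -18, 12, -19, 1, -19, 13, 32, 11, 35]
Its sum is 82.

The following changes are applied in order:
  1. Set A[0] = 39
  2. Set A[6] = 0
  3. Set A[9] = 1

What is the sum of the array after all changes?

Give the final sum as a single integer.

Initial sum: 82
Change 1: A[0] 34 -> 39, delta = 5, sum = 87
Change 2: A[6] 13 -> 0, delta = -13, sum = 74
Change 3: A[9] 35 -> 1, delta = -34, sum = 40

Answer: 40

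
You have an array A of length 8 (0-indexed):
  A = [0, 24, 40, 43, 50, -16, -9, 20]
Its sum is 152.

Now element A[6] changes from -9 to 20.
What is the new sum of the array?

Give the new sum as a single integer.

Answer: 181

Derivation:
Old value at index 6: -9
New value at index 6: 20
Delta = 20 - -9 = 29
New sum = old_sum + delta = 152 + (29) = 181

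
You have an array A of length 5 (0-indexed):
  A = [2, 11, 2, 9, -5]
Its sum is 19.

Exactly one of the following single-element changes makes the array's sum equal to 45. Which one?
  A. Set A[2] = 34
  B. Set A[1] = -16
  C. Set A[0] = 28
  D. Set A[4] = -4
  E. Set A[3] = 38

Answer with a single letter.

Option A: A[2] 2->34, delta=32, new_sum=19+(32)=51
Option B: A[1] 11->-16, delta=-27, new_sum=19+(-27)=-8
Option C: A[0] 2->28, delta=26, new_sum=19+(26)=45 <-- matches target
Option D: A[4] -5->-4, delta=1, new_sum=19+(1)=20
Option E: A[3] 9->38, delta=29, new_sum=19+(29)=48

Answer: C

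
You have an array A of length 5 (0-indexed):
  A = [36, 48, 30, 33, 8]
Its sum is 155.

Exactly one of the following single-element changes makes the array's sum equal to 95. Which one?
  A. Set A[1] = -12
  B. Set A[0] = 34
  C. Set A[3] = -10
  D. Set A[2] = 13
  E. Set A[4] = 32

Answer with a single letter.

Answer: A

Derivation:
Option A: A[1] 48->-12, delta=-60, new_sum=155+(-60)=95 <-- matches target
Option B: A[0] 36->34, delta=-2, new_sum=155+(-2)=153
Option C: A[3] 33->-10, delta=-43, new_sum=155+(-43)=112
Option D: A[2] 30->13, delta=-17, new_sum=155+(-17)=138
Option E: A[4] 8->32, delta=24, new_sum=155+(24)=179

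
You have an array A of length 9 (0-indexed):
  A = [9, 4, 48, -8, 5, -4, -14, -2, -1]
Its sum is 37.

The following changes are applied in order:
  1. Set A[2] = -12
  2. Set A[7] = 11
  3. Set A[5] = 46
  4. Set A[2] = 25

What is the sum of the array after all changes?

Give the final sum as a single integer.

Answer: 77

Derivation:
Initial sum: 37
Change 1: A[2] 48 -> -12, delta = -60, sum = -23
Change 2: A[7] -2 -> 11, delta = 13, sum = -10
Change 3: A[5] -4 -> 46, delta = 50, sum = 40
Change 4: A[2] -12 -> 25, delta = 37, sum = 77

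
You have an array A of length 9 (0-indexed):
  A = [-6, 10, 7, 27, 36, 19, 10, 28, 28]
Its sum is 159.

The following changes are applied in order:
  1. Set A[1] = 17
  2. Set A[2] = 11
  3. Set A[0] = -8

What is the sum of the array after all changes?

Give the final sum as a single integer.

Initial sum: 159
Change 1: A[1] 10 -> 17, delta = 7, sum = 166
Change 2: A[2] 7 -> 11, delta = 4, sum = 170
Change 3: A[0] -6 -> -8, delta = -2, sum = 168

Answer: 168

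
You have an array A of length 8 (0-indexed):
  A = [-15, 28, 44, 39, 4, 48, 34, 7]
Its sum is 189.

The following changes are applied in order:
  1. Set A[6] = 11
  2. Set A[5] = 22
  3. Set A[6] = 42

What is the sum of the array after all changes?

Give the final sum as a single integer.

Answer: 171

Derivation:
Initial sum: 189
Change 1: A[6] 34 -> 11, delta = -23, sum = 166
Change 2: A[5] 48 -> 22, delta = -26, sum = 140
Change 3: A[6] 11 -> 42, delta = 31, sum = 171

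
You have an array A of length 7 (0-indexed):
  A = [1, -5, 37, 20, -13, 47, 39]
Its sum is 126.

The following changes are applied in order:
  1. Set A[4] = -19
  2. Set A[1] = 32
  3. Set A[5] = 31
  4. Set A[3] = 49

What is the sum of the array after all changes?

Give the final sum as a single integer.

Initial sum: 126
Change 1: A[4] -13 -> -19, delta = -6, sum = 120
Change 2: A[1] -5 -> 32, delta = 37, sum = 157
Change 3: A[5] 47 -> 31, delta = -16, sum = 141
Change 4: A[3] 20 -> 49, delta = 29, sum = 170

Answer: 170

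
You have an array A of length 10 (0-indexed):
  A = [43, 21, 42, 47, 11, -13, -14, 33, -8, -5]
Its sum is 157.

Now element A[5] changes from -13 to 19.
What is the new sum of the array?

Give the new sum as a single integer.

Answer: 189

Derivation:
Old value at index 5: -13
New value at index 5: 19
Delta = 19 - -13 = 32
New sum = old_sum + delta = 157 + (32) = 189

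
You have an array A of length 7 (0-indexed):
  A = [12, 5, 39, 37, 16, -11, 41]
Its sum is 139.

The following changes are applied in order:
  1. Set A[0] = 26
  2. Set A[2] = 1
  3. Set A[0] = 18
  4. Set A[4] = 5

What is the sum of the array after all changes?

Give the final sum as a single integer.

Answer: 96

Derivation:
Initial sum: 139
Change 1: A[0] 12 -> 26, delta = 14, sum = 153
Change 2: A[2] 39 -> 1, delta = -38, sum = 115
Change 3: A[0] 26 -> 18, delta = -8, sum = 107
Change 4: A[4] 16 -> 5, delta = -11, sum = 96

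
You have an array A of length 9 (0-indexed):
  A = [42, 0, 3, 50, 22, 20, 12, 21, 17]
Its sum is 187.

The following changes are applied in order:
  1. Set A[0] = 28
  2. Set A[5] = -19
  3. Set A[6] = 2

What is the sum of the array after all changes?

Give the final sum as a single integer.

Initial sum: 187
Change 1: A[0] 42 -> 28, delta = -14, sum = 173
Change 2: A[5] 20 -> -19, delta = -39, sum = 134
Change 3: A[6] 12 -> 2, delta = -10, sum = 124

Answer: 124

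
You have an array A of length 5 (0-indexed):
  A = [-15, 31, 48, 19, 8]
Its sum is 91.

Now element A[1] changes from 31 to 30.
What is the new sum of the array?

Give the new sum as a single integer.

Answer: 90

Derivation:
Old value at index 1: 31
New value at index 1: 30
Delta = 30 - 31 = -1
New sum = old_sum + delta = 91 + (-1) = 90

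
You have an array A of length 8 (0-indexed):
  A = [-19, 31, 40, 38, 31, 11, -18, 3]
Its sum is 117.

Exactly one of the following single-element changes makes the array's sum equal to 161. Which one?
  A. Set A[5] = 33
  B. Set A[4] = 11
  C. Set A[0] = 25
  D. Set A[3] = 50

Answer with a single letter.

Option A: A[5] 11->33, delta=22, new_sum=117+(22)=139
Option B: A[4] 31->11, delta=-20, new_sum=117+(-20)=97
Option C: A[0] -19->25, delta=44, new_sum=117+(44)=161 <-- matches target
Option D: A[3] 38->50, delta=12, new_sum=117+(12)=129

Answer: C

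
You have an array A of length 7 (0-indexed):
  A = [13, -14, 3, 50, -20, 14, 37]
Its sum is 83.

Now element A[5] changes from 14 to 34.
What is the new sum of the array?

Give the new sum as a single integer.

Old value at index 5: 14
New value at index 5: 34
Delta = 34 - 14 = 20
New sum = old_sum + delta = 83 + (20) = 103

Answer: 103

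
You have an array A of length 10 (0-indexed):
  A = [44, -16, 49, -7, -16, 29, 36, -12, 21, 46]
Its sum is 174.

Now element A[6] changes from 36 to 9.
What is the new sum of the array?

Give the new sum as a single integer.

Answer: 147

Derivation:
Old value at index 6: 36
New value at index 6: 9
Delta = 9 - 36 = -27
New sum = old_sum + delta = 174 + (-27) = 147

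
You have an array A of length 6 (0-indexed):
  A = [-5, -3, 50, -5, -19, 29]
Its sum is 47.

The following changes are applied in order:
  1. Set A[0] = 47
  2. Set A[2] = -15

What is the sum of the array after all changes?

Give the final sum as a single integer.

Initial sum: 47
Change 1: A[0] -5 -> 47, delta = 52, sum = 99
Change 2: A[2] 50 -> -15, delta = -65, sum = 34

Answer: 34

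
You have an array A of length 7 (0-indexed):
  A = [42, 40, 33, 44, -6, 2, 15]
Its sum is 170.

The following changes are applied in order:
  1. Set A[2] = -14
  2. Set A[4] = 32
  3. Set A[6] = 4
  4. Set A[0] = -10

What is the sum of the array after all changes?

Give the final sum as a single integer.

Initial sum: 170
Change 1: A[2] 33 -> -14, delta = -47, sum = 123
Change 2: A[4] -6 -> 32, delta = 38, sum = 161
Change 3: A[6] 15 -> 4, delta = -11, sum = 150
Change 4: A[0] 42 -> -10, delta = -52, sum = 98

Answer: 98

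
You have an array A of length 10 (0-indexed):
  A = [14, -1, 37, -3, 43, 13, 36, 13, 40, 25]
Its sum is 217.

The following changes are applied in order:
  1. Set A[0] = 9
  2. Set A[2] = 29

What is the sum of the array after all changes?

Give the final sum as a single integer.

Initial sum: 217
Change 1: A[0] 14 -> 9, delta = -5, sum = 212
Change 2: A[2] 37 -> 29, delta = -8, sum = 204

Answer: 204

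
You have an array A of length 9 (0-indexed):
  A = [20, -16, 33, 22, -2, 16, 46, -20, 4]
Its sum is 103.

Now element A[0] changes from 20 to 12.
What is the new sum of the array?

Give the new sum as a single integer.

Old value at index 0: 20
New value at index 0: 12
Delta = 12 - 20 = -8
New sum = old_sum + delta = 103 + (-8) = 95

Answer: 95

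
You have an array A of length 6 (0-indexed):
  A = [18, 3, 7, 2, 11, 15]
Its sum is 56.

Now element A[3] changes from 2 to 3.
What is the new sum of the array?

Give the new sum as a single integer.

Answer: 57

Derivation:
Old value at index 3: 2
New value at index 3: 3
Delta = 3 - 2 = 1
New sum = old_sum + delta = 56 + (1) = 57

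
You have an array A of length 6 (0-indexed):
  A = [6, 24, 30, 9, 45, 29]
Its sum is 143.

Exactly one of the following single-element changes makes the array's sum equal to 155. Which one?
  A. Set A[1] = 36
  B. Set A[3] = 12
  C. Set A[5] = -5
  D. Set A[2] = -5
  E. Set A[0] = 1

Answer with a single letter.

Answer: A

Derivation:
Option A: A[1] 24->36, delta=12, new_sum=143+(12)=155 <-- matches target
Option B: A[3] 9->12, delta=3, new_sum=143+(3)=146
Option C: A[5] 29->-5, delta=-34, new_sum=143+(-34)=109
Option D: A[2] 30->-5, delta=-35, new_sum=143+(-35)=108
Option E: A[0] 6->1, delta=-5, new_sum=143+(-5)=138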